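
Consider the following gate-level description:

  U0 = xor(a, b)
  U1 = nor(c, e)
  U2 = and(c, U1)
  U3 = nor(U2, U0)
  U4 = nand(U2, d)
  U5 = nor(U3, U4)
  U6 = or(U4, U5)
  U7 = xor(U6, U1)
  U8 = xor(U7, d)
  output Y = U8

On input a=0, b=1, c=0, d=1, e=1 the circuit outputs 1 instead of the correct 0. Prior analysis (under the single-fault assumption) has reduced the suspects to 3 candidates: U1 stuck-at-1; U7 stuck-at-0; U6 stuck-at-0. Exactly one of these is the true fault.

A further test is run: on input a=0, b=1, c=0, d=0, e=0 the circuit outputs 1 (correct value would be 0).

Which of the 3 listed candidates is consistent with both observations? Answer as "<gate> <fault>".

U6 stuck-at-0

Evaluate each candidate on input a=0, b=1, c=0, d=0, e=0:
  U1 stuck-at-1: U0=1, U1=1 [stuck-at-1], U2=0, U3=0, U4=1, U5=0, U6=1, U7=0, U8=0 → 0 — eliminated
  U7 stuck-at-0: U0=1, U1=1, U2=0, U3=0, U4=1, U5=0, U6=1, U7=0 [stuck-at-0], U8=0 → 0 — eliminated
  U6 stuck-at-0: U0=1, U1=1, U2=0, U3=0, U4=1, U5=0, U6=0 [stuck-at-0], U7=1, U8=1 → 1 — matches
Only U6 stuck-at-0 reproduces the observed 1.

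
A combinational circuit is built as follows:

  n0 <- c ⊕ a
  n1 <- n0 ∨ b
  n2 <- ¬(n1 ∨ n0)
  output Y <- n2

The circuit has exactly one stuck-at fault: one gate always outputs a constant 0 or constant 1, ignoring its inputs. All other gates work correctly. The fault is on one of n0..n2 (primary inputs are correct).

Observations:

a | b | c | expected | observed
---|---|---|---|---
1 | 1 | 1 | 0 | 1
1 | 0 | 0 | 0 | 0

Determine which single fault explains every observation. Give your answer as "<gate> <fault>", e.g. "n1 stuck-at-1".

n1 stuck-at-0

Fault-free values for test 1 (a=1, b=1, c=1): n0=0, n1=1, n2=0, giving Y=0. Observed 1.
Test 1: faults giving observed 1 are {n1 stuck-at-0, n2 stuck-at-1}.
Test 2 (a=1, b=0, c=0): fault-free n0=1, n1=1, n2=0 → 0; observed 0. Eliminates n2 stuck-at-1.
Only n1 stuck-at-0 is consistent with every test.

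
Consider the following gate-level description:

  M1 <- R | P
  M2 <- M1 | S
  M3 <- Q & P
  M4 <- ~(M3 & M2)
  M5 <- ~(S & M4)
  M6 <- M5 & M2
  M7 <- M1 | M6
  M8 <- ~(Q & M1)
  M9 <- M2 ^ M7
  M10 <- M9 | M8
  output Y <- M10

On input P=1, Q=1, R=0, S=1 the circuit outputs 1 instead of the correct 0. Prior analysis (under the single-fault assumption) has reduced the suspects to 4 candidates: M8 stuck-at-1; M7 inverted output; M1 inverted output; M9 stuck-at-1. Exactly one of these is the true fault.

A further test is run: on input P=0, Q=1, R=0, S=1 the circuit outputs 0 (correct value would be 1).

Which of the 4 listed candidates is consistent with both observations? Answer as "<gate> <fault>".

Evaluate each candidate on input P=0, Q=1, R=0, S=1:
  M8 stuck-at-1: M1=0, M2=1, M3=0, M4=1, M5=0, M6=0, M7=0, M8=1 [stuck-at-1], M9=1, M10=1 → 1 — eliminated
  M7 inverted output: M1=0, M2=1, M3=0, M4=1, M5=0, M6=0, M7=1 [inverted output], M8=1, M9=0, M10=1 → 1 — eliminated
  M1 inverted output: M1=1 [inverted output], M2=1, M3=0, M4=1, M5=0, M6=0, M7=1, M8=0, M9=0, M10=0 → 0 — matches
  M9 stuck-at-1: M1=0, M2=1, M3=0, M4=1, M5=0, M6=0, M7=0, M8=1, M9=1 [stuck-at-1], M10=1 → 1 — eliminated
Only M1 inverted output reproduces the observed 0.

M1 inverted output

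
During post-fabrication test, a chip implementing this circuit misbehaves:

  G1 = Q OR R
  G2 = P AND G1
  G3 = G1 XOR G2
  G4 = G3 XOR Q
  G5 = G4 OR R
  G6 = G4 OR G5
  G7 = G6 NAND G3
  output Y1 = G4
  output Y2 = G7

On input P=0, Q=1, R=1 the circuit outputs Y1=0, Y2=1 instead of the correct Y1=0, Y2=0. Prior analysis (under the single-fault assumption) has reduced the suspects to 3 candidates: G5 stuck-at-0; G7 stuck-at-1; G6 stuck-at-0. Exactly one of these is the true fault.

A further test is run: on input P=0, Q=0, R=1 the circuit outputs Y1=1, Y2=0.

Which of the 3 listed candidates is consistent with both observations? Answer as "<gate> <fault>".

Evaluate each candidate on input P=0, Q=0, R=1:
  G5 stuck-at-0: G1=1, G2=0, G3=1, G4=1, G5=0 [stuck-at-0], G6=1, G7=0 → Y1=1, Y2=0 — matches
  G7 stuck-at-1: G1=1, G2=0, G3=1, G4=1, G5=1, G6=1, G7=1 [stuck-at-1] → Y1=1, Y2=1 — eliminated
  G6 stuck-at-0: G1=1, G2=0, G3=1, G4=1, G5=1, G6=0 [stuck-at-0], G7=1 → Y1=1, Y2=1 — eliminated
Only G5 stuck-at-0 reproduces the observed Y1=1, Y2=0.

G5 stuck-at-0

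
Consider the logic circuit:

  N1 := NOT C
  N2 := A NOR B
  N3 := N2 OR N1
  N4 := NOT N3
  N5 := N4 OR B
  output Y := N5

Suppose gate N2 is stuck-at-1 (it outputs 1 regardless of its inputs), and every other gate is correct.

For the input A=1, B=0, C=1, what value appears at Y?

0

Propagate with N2 forced: N1=0, N2=1 [stuck-at-1], N3=1, N4=0, N5=0.
So Y = 0. (Without the fault it would be 1.)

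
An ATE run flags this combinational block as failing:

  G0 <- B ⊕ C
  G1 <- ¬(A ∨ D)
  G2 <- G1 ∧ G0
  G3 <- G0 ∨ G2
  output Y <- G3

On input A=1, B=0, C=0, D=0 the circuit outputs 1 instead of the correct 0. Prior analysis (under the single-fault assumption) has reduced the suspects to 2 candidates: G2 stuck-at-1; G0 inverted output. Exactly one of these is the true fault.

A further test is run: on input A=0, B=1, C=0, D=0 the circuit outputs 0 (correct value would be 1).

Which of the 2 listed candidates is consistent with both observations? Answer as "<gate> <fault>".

G0 inverted output

Evaluate each candidate on input A=0, B=1, C=0, D=0:
  G2 stuck-at-1: G0=1, G1=1, G2=1 [stuck-at-1], G3=1 → 1 — eliminated
  G0 inverted output: G0=0 [inverted output], G1=1, G2=0, G3=0 → 0 — matches
Only G0 inverted output reproduces the observed 0.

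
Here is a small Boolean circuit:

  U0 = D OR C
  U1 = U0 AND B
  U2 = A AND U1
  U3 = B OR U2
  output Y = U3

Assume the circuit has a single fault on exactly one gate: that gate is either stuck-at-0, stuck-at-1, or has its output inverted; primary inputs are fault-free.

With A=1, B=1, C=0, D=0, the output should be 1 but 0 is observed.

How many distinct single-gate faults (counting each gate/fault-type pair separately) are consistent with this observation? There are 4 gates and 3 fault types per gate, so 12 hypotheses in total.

Fault-free: U0=0, U1=0, U2=0, U3=1 → 1. Observed 0.
  U0 stuck-at-0: output 1 ✗
  U0 stuck-at-1: output 1 ✗
  U0 inverted output: output 1 ✗
  U1 stuck-at-0: output 1 ✗
  U1 stuck-at-1: output 1 ✗
  U1 inverted output: output 1 ✗
  U2 stuck-at-0: output 1 ✗
  U2 stuck-at-1: output 1 ✗
  U2 inverted output: output 1 ✗
  U3 stuck-at-0: output 0 ✓
  U3 stuck-at-1: output 1 ✗
  U3 inverted output: output 0 ✓
Consistent faults: {U3 stuck-at-0, U3 inverted output} — 2 in all.

2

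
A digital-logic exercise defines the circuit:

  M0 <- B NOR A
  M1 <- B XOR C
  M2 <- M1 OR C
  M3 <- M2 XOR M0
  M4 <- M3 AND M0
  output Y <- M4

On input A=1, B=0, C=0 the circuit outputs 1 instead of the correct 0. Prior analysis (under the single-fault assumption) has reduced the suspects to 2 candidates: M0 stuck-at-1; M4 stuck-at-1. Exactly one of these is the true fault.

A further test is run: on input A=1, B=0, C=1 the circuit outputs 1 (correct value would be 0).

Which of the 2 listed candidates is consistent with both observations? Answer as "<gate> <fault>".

Evaluate each candidate on input A=1, B=0, C=1:
  M0 stuck-at-1: M0=1 [stuck-at-1], M1=1, M2=1, M3=0, M4=0 → 0 — eliminated
  M4 stuck-at-1: M0=0, M1=1, M2=1, M3=1, M4=1 [stuck-at-1] → 1 — matches
Only M4 stuck-at-1 reproduces the observed 1.

M4 stuck-at-1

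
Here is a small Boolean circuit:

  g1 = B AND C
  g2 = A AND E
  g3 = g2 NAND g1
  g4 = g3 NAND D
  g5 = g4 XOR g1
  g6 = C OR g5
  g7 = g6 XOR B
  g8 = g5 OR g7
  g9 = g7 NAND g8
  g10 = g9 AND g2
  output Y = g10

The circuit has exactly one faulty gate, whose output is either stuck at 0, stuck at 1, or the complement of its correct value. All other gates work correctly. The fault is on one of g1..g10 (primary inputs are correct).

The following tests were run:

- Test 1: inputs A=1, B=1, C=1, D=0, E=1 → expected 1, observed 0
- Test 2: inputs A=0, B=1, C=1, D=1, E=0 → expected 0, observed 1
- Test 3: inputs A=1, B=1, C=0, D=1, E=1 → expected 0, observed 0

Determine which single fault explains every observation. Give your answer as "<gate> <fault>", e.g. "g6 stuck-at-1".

Fault-free values for test 1 (A=1, B=1, C=1, D=0, E=1): g1=1, g2=1, g3=0, g4=1, g5=0, g6=1, g7=0, g8=0, g9=1, g10=1, giving Y=1. Observed 0.
Test 1: faults giving observed 0 are {g2 stuck-at-0, g2 inverted output, g6 stuck-at-0, g6 inverted output, g7 stuck-at-1, g7 inverted output, g9 stuck-at-0, g9 inverted output, g10 stuck-at-0, g10 inverted output}.
Test 2 (A=0, B=1, C=1, D=1, E=0): fault-free g1=1, g2=0, g3=1, g4=0, g5=1, g6=1, g7=0, g8=1, g9=1, g10=0 → 0; observed 1. Eliminates g2 stuck-at-0, g6 stuck-at-0, g6 inverted output, g7 stuck-at-1, g7 inverted output, g9 stuck-at-0, g9 inverted output, g10 stuck-at-0.
Test 3 (A=1, B=1, C=0, D=1, E=1): fault-free g1=0, g2=1, g3=1, g4=0, g5=0, g6=0, g7=1, g8=1, g9=0, g10=0 → 0; observed 0. Eliminates g10 inverted output.
Only g2 inverted output is consistent with every test.

g2 inverted output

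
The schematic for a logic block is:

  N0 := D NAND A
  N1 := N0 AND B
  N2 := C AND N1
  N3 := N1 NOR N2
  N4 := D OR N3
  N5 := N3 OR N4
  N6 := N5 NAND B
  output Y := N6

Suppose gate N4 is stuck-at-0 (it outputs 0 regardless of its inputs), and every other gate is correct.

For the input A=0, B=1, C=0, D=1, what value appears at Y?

Propagate with N4 forced: N0=1, N1=1, N2=0, N3=0, N4=0 [stuck-at-0], N5=0, N6=1.
So Y = 1. (Without the fault it would be 0.)

1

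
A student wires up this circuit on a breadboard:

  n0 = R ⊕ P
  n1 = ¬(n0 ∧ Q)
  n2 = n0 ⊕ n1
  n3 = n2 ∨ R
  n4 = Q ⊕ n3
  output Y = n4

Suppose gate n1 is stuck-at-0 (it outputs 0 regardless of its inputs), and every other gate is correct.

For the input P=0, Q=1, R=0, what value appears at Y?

Propagate with n1 forced: n0=0, n1=0 [stuck-at-0], n2=0, n3=0, n4=1.
So Y = 1. (Without the fault it would be 0.)

1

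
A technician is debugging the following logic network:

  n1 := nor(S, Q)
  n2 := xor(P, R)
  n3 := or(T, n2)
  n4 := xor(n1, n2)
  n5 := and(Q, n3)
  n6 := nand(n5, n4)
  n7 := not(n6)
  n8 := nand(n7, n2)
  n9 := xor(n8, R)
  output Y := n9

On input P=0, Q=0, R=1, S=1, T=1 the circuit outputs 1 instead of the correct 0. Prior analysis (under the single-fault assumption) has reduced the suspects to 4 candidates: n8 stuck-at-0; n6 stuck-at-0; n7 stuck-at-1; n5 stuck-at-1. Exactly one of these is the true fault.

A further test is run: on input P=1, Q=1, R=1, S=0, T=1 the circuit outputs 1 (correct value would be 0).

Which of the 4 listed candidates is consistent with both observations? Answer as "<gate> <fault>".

Evaluate each candidate on input P=1, Q=1, R=1, S=0, T=1:
  n8 stuck-at-0: n1=0, n2=0, n3=1, n4=0, n5=1, n6=1, n7=0, n8=0 [stuck-at-0], n9=1 → 1 — matches
  n6 stuck-at-0: n1=0, n2=0, n3=1, n4=0, n5=1, n6=0 [stuck-at-0], n7=1, n8=1, n9=0 → 0 — eliminated
  n7 stuck-at-1: n1=0, n2=0, n3=1, n4=0, n5=1, n6=1, n7=1 [stuck-at-1], n8=1, n9=0 → 0 — eliminated
  n5 stuck-at-1: n1=0, n2=0, n3=1, n4=0, n5=1 [stuck-at-1], n6=1, n7=0, n8=1, n9=0 → 0 — eliminated
Only n8 stuck-at-0 reproduces the observed 1.

n8 stuck-at-0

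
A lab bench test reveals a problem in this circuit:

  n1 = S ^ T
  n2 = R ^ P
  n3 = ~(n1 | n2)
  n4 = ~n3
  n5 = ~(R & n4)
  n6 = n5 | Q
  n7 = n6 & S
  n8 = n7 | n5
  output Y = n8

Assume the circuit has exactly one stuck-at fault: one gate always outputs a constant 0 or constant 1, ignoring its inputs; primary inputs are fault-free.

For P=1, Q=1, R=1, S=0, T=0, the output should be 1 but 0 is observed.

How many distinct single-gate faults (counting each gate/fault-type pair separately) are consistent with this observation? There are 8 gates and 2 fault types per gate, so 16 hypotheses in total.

Fault-free: n1=0, n2=0, n3=1, n4=0, n5=1, n6=1, n7=0, n8=1 → 1. Observed 0.
  n1: stuck-at-1 ✓; others ✗
  n2: stuck-at-1 ✓; others ✗
  n3: stuck-at-0 ✓; others ✗
  n4: stuck-at-1 ✓; others ✗
  n5: stuck-at-0 ✓; others ✗
  n6: none of the 2 fault types match ✗
  n7: none of the 2 fault types match ✗
  n8: stuck-at-0 ✓; others ✗
Consistent faults: {n1 stuck-at-1, n2 stuck-at-1, n3 stuck-at-0, n4 stuck-at-1, n5 stuck-at-0, n8 stuck-at-0} — 6 in all.

6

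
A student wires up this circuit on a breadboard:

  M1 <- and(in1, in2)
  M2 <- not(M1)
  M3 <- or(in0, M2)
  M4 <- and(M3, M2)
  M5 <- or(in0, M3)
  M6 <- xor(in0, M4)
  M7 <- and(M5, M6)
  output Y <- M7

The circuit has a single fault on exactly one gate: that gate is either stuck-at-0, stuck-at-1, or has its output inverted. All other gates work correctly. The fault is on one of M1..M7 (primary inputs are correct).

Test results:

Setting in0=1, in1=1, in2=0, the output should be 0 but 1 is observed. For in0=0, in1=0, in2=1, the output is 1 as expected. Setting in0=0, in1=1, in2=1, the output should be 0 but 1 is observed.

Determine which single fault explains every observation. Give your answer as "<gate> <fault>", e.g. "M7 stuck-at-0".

M7 stuck-at-1

Fault-free values for test 1 (in0=1, in1=1, in2=0): M1=0, M2=1, M3=1, M4=1, M5=1, M6=0, M7=0, giving Y=0. Observed 1.
Test 1: faults giving observed 1 are {M1 stuck-at-1, M1 inverted output, M2 stuck-at-0, M2 inverted output, M3 stuck-at-0, M3 inverted output, M4 stuck-at-0, M4 inverted output, M6 stuck-at-1, M6 inverted output, M7 stuck-at-1, M7 inverted output}.
Test 2 (in0=0, in1=0, in2=1): fault-free M1=0, M2=1, M3=1, M4=1, M5=1, M6=1, M7=1 → 1; observed 1. Eliminates M1 stuck-at-1, M1 inverted output, M2 stuck-at-0, M2 inverted output, M3 stuck-at-0, M3 inverted output, M4 stuck-at-0, M4 inverted output, M6 inverted output, M7 inverted output.
Test 3 (in0=0, in1=1, in2=1): fault-free M1=1, M2=0, M3=0, M4=0, M5=0, M6=0, M7=0 → 0; observed 1. Eliminates M6 stuck-at-1.
Only M7 stuck-at-1 is consistent with every test.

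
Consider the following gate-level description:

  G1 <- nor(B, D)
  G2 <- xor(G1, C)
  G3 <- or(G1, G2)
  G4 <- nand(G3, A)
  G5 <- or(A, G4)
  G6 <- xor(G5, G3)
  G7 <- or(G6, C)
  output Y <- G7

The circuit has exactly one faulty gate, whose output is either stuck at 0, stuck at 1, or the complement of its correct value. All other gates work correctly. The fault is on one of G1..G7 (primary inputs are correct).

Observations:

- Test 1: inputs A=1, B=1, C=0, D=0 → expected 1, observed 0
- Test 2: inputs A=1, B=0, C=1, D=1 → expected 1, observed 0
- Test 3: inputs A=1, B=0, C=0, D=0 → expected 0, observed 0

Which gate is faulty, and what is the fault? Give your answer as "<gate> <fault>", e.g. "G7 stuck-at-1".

Fault-free values for test 1 (A=1, B=1, C=0, D=0): G1=0, G2=0, G3=0, G4=1, G5=1, G6=1, G7=1, giving Y=1. Observed 0.
Test 1: faults giving observed 0 are {G1 stuck-at-1, G1 inverted output, G2 stuck-at-1, G2 inverted output, G3 stuck-at-1, G3 inverted output, G5 stuck-at-0, G5 inverted output, G6 stuck-at-0, G6 inverted output, G7 stuck-at-0, G7 inverted output}.
Test 2 (A=1, B=0, C=1, D=1): fault-free G1=0, G2=1, G3=1, G4=0, G5=1, G6=0, G7=1 → 1; observed 0. Eliminates G1 stuck-at-1, G1 inverted output, G2 stuck-at-1, G2 inverted output, G3 stuck-at-1, G3 inverted output, G5 stuck-at-0, G5 inverted output, G6 stuck-at-0, G6 inverted output.
Test 3 (A=1, B=0, C=0, D=0): fault-free G1=1, G2=1, G3=1, G4=0, G5=1, G6=0, G7=0 → 0; observed 0. Eliminates G7 inverted output.
Only G7 stuck-at-0 is consistent with every test.

G7 stuck-at-0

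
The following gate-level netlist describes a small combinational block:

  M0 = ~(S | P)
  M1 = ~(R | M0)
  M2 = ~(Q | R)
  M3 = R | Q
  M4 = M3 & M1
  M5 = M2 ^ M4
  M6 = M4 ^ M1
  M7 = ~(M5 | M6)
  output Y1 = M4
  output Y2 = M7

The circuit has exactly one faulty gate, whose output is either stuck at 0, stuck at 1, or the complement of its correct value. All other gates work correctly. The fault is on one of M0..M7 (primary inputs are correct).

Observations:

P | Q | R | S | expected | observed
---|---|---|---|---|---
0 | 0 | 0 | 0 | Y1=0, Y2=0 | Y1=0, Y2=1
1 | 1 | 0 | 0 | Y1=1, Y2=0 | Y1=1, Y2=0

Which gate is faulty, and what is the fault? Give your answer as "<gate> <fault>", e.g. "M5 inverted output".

Fault-free values for test 1 (P=0, Q=0, R=0, S=0): M0=1, M1=0, M2=1, M3=0, M4=0, M5=1, M6=0, M7=0, giving Y1=0, Y2=0. Observed Y1=0, Y2=1.
Test 1: faults giving observed Y1=0, Y2=1 are {M2 stuck-at-0, M2 inverted output, M5 stuck-at-0, M5 inverted output, M7 stuck-at-1, M7 inverted output}.
Test 2 (P=1, Q=1, R=0, S=0): fault-free M0=0, M1=1, M2=0, M3=1, M4=1, M5=1, M6=0, M7=0 → Y1=1, Y2=0; observed Y1=1, Y2=0. Eliminates M2 inverted output, M5 stuck-at-0, M5 inverted output, M7 stuck-at-1, M7 inverted output.
Only M2 stuck-at-0 is consistent with every test.

M2 stuck-at-0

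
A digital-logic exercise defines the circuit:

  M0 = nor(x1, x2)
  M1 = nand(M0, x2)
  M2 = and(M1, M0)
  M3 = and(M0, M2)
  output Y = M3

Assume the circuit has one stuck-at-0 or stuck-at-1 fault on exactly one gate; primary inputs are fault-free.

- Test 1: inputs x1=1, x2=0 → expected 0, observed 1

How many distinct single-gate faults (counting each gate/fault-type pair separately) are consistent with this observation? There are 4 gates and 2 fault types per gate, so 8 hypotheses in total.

2

Fault-free: M0=0, M1=1, M2=0, M3=0 → 0. Observed 1.
  M0 stuck-at-0: output 0 ✗
  M0 stuck-at-1: output 1 ✓
  M1 stuck-at-0: output 0 ✗
  M1 stuck-at-1: output 0 ✗
  M2 stuck-at-0: output 0 ✗
  M2 stuck-at-1: output 0 ✗
  M3 stuck-at-0: output 0 ✗
  M3 stuck-at-1: output 1 ✓
Consistent faults: {M0 stuck-at-1, M3 stuck-at-1} — 2 in all.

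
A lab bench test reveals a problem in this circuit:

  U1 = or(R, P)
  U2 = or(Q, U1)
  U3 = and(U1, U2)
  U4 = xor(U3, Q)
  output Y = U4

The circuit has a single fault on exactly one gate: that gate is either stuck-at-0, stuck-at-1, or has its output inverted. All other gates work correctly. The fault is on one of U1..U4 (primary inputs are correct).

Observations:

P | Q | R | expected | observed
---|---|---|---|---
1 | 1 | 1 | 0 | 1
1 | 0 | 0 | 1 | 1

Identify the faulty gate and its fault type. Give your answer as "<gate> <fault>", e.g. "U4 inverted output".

Fault-free values for test 1 (P=1, Q=1, R=1): U1=1, U2=1, U3=1, U4=0, giving Y=0. Observed 1.
Test 1: faults giving observed 1 are {U1 stuck-at-0, U1 inverted output, U2 stuck-at-0, U2 inverted output, U3 stuck-at-0, U3 inverted output, U4 stuck-at-1, U4 inverted output}.
Test 2 (P=1, Q=0, R=0): fault-free U1=1, U2=1, U3=1, U4=1 → 1; observed 1. Eliminates U1 stuck-at-0, U1 inverted output, U2 stuck-at-0, U2 inverted output, U3 stuck-at-0, U3 inverted output, U4 inverted output.
Only U4 stuck-at-1 is consistent with every test.

U4 stuck-at-1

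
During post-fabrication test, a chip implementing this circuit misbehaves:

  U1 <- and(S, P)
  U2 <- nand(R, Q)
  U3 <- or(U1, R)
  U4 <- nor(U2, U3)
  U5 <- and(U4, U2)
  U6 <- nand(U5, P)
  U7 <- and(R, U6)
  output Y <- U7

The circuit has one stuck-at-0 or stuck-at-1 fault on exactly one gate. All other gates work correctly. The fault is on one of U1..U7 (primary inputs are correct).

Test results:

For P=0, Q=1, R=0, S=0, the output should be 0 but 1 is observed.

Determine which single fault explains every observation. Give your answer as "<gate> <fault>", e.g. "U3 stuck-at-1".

Fault-free values for test 1 (P=0, Q=1, R=0, S=0): U1=0, U2=1, U3=0, U4=0, U5=0, U6=1, U7=0, giving Y=0. Observed 1.
Test 1: faults giving observed 1 are {U7 stuck-at-1}.
Only U7 stuck-at-1 is consistent with every test.

U7 stuck-at-1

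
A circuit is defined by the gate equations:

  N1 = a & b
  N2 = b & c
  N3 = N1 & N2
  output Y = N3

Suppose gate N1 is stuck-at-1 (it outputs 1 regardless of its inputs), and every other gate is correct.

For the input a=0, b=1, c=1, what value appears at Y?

1

Propagate with N1 forced: N1=1 [stuck-at-1], N2=1, N3=1.
So Y = 1. (Without the fault it would be 0.)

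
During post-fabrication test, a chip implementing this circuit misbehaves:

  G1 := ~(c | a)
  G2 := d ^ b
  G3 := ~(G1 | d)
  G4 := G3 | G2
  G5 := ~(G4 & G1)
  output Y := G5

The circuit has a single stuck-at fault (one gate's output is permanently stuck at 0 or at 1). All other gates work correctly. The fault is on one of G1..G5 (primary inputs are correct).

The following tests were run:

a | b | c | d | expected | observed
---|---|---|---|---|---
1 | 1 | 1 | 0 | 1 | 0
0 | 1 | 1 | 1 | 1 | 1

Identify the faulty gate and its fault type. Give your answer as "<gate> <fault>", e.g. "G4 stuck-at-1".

G1 stuck-at-1

Fault-free values for test 1 (a=1, b=1, c=1, d=0): G1=0, G2=1, G3=1, G4=1, G5=1, giving Y=1. Observed 0.
Test 1: faults giving observed 0 are {G1 stuck-at-1, G5 stuck-at-0}.
Test 2 (a=0, b=1, c=1, d=1): fault-free G1=0, G2=0, G3=0, G4=0, G5=1 → 1; observed 1. Eliminates G5 stuck-at-0.
Only G1 stuck-at-1 is consistent with every test.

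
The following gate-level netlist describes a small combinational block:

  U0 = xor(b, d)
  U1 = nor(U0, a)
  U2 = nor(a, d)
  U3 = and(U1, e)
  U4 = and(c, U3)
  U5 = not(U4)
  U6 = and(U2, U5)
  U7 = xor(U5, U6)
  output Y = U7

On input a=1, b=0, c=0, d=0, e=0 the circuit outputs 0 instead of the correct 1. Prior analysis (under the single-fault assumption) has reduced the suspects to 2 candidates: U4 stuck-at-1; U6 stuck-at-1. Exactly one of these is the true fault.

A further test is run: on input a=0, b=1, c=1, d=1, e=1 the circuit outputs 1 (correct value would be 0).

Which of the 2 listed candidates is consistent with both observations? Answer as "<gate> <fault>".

Evaluate each candidate on input a=0, b=1, c=1, d=1, e=1:
  U4 stuck-at-1: U0=0, U1=1, U2=0, U3=1, U4=1 [stuck-at-1], U5=0, U6=0, U7=0 → 0 — eliminated
  U6 stuck-at-1: U0=0, U1=1, U2=0, U3=1, U4=1, U5=0, U6=1 [stuck-at-1], U7=1 → 1 — matches
Only U6 stuck-at-1 reproduces the observed 1.

U6 stuck-at-1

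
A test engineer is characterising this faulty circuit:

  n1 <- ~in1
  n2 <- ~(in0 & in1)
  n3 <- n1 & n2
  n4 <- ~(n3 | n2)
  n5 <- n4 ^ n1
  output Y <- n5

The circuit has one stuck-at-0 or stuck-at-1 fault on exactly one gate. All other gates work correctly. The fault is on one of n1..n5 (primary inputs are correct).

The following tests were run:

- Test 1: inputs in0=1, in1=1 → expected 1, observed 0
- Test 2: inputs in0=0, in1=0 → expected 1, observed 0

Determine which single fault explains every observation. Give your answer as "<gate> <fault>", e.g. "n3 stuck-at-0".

n5 stuck-at-0

Fault-free values for test 1 (in0=1, in1=1): n1=0, n2=0, n3=0, n4=1, n5=1, giving Y=1. Observed 0.
Test 1: faults giving observed 0 are {n1 stuck-at-1, n2 stuck-at-1, n3 stuck-at-1, n4 stuck-at-0, n5 stuck-at-0}.
Test 2 (in0=0, in1=0): fault-free n1=1, n2=1, n3=1, n4=0, n5=1 → 1; observed 0. Eliminates n1 stuck-at-1, n2 stuck-at-1, n3 stuck-at-1, n4 stuck-at-0.
Only n5 stuck-at-0 is consistent with every test.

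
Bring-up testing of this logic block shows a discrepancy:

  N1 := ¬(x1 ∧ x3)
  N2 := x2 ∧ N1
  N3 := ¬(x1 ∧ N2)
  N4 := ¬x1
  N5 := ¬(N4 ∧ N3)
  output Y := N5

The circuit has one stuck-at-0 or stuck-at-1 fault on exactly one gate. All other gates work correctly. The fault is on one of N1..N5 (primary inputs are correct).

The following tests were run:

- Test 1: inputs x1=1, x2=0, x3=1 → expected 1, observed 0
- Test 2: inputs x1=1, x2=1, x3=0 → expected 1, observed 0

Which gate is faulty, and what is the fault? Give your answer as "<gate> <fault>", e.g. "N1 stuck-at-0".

N5 stuck-at-0

Fault-free values for test 1 (x1=1, x2=0, x3=1): N1=0, N2=0, N3=1, N4=0, N5=1, giving Y=1. Observed 0.
Test 1: faults giving observed 0 are {N4 stuck-at-1, N5 stuck-at-0}.
Test 2 (x1=1, x2=1, x3=0): fault-free N1=1, N2=1, N3=0, N4=0, N5=1 → 1; observed 0. Eliminates N4 stuck-at-1.
Only N5 stuck-at-0 is consistent with every test.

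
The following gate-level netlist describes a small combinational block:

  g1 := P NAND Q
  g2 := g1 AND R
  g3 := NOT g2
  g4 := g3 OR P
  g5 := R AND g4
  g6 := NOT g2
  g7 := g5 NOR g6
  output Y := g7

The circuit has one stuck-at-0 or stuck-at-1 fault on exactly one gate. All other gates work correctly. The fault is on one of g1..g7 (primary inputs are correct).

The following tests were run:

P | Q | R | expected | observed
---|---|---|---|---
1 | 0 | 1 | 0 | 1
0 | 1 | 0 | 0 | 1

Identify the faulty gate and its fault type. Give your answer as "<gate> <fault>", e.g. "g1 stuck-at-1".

Fault-free values for test 1 (P=1, Q=0, R=1): g1=1, g2=1, g3=0, g4=1, g5=1, g6=0, g7=0, giving Y=0. Observed 1.
Test 1: faults giving observed 1 are {g4 stuck-at-0, g5 stuck-at-0, g7 stuck-at-1}.
Test 2 (P=0, Q=1, R=0): fault-free g1=1, g2=0, g3=1, g4=1, g5=0, g6=1, g7=0 → 0; observed 1. Eliminates g4 stuck-at-0, g5 stuck-at-0.
Only g7 stuck-at-1 is consistent with every test.

g7 stuck-at-1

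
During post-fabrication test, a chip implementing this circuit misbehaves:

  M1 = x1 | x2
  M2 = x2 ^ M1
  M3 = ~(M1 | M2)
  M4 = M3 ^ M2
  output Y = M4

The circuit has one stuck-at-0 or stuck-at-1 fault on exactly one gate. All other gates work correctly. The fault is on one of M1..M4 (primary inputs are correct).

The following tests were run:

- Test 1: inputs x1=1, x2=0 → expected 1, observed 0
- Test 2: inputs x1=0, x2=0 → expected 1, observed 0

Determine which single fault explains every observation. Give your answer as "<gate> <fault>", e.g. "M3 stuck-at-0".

Fault-free values for test 1 (x1=1, x2=0): M1=1, M2=1, M3=0, M4=1, giving Y=1. Observed 0.
Test 1: faults giving observed 0 are {M2 stuck-at-0, M3 stuck-at-1, M4 stuck-at-0}.
Test 2 (x1=0, x2=0): fault-free M1=0, M2=0, M3=1, M4=1 → 1; observed 0. Eliminates M2 stuck-at-0, M3 stuck-at-1.
Only M4 stuck-at-0 is consistent with every test.

M4 stuck-at-0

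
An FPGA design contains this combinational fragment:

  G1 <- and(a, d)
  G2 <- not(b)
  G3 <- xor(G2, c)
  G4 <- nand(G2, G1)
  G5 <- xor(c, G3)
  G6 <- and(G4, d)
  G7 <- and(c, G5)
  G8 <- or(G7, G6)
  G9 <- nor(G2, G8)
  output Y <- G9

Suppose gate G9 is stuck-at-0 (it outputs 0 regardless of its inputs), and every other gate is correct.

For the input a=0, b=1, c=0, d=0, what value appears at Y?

0

Propagate with G9 forced: G1=0, G2=0, G3=0, G4=1, G5=0, G6=0, G7=0, G8=0, G9=0 [stuck-at-0].
So Y = 0. (Without the fault it would be 1.)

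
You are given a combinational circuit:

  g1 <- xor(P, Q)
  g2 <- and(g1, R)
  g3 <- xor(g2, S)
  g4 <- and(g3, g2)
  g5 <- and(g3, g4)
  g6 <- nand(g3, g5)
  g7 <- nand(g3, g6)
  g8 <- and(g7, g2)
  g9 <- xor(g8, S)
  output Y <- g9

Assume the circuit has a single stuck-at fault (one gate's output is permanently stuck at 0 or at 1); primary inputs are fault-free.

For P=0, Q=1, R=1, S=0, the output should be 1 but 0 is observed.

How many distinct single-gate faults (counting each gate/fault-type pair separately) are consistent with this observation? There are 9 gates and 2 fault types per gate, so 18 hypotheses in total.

Fault-free: g1=1, g2=1, g3=1, g4=1, g5=1, g6=0, g7=1, g8=1, g9=1 → 1. Observed 0.
  g1: stuck-at-0 ✓; others ✗
  g2: stuck-at-0 ✓; others ✗
  g3: none of the 2 fault types match ✗
  g4: stuck-at-0 ✓; others ✗
  g5: stuck-at-0 ✓; others ✗
  g6: stuck-at-1 ✓; others ✗
  g7: stuck-at-0 ✓; others ✗
  g8: stuck-at-0 ✓; others ✗
  g9: stuck-at-0 ✓; others ✗
Consistent faults: {g1 stuck-at-0, g2 stuck-at-0, g4 stuck-at-0, g5 stuck-at-0, g6 stuck-at-1, g7 stuck-at-0, g8 stuck-at-0, g9 stuck-at-0} — 8 in all.

8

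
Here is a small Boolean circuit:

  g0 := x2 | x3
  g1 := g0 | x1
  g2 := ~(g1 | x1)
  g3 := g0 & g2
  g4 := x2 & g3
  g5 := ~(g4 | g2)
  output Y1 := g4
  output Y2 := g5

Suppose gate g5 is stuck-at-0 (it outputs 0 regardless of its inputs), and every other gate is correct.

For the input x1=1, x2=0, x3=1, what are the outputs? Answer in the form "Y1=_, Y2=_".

Propagate with g5 forced: g0=1, g1=1, g2=0, g3=0, g4=0, g5=0 [stuck-at-0].
So the outputs are Y1=0, Y2=0. (Without the fault they would be Y1=0, Y2=1.)

Y1=0, Y2=0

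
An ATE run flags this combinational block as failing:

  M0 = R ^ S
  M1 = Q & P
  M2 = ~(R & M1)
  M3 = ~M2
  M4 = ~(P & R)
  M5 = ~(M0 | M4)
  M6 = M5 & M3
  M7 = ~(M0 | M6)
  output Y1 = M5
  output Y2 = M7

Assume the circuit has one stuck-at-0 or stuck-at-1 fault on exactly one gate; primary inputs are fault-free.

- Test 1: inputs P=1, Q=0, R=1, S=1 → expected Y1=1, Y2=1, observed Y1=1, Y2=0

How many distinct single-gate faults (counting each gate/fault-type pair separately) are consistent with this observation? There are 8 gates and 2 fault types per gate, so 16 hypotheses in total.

5

Fault-free: M0=0, M1=0, M2=1, M3=0, M4=0, M5=1, M6=0, M7=1 → Y1=1, Y2=1. Observed Y1=1, Y2=0.
  M0: none of the 2 fault types match ✗
  M1: stuck-at-1 ✓; others ✗
  M2: stuck-at-0 ✓; others ✗
  M3: stuck-at-1 ✓; others ✗
  M4: none of the 2 fault types match ✗
  M5: none of the 2 fault types match ✗
  M6: stuck-at-1 ✓; others ✗
  M7: stuck-at-0 ✓; others ✗
Consistent faults: {M1 stuck-at-1, M2 stuck-at-0, M3 stuck-at-1, M6 stuck-at-1, M7 stuck-at-0} — 5 in all.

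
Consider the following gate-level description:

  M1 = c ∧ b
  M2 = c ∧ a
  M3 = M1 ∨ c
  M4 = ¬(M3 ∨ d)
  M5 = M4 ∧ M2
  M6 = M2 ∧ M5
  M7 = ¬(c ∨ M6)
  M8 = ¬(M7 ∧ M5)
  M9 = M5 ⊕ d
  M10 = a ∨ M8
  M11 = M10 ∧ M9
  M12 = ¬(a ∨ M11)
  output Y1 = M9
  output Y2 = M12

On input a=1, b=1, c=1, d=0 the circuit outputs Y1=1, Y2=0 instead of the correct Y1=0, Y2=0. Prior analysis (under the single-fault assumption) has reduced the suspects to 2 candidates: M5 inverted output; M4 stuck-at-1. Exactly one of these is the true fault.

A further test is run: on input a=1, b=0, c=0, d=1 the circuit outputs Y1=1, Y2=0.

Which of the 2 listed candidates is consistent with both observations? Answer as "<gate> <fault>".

Evaluate each candidate on input a=1, b=0, c=0, d=1:
  M5 inverted output: M1=0, M2=0, M3=0, M4=0, M5=1 [inverted output], M6=0, M7=1, M8=0, M9=0, M10=1, M11=0, M12=0 → Y1=0, Y2=0 — eliminated
  M4 stuck-at-1: M1=0, M2=0, M3=0, M4=1 [stuck-at-1], M5=0, M6=0, M7=1, M8=1, M9=1, M10=1, M11=1, M12=0 → Y1=1, Y2=0 — matches
Only M4 stuck-at-1 reproduces the observed Y1=1, Y2=0.

M4 stuck-at-1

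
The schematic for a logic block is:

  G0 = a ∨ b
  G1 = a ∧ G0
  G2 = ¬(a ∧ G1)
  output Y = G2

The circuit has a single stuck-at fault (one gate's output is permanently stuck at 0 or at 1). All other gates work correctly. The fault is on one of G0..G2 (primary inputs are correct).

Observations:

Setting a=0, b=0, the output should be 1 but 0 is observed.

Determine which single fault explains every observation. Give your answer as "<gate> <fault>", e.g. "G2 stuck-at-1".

Fault-free values for test 1 (a=0, b=0): G0=0, G1=0, G2=1, giving Y=1. Observed 0.
Test 1: faults giving observed 0 are {G2 stuck-at-0}.
Only G2 stuck-at-0 is consistent with every test.

G2 stuck-at-0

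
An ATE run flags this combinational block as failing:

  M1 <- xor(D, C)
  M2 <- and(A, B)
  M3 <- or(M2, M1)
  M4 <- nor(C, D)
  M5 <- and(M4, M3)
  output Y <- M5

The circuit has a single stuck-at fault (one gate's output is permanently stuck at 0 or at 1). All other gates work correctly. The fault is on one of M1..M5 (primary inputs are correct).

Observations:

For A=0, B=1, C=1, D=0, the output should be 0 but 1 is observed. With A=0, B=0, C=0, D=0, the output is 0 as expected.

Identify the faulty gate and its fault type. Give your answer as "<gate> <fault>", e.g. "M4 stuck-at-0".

Fault-free values for test 1 (A=0, B=1, C=1, D=0): M1=1, M2=0, M3=1, M4=0, M5=0, giving Y=0. Observed 1.
Test 1: faults giving observed 1 are {M4 stuck-at-1, M5 stuck-at-1}.
Test 2 (A=0, B=0, C=0, D=0): fault-free M1=0, M2=0, M3=0, M4=1, M5=0 → 0; observed 0. Eliminates M5 stuck-at-1.
Only M4 stuck-at-1 is consistent with every test.

M4 stuck-at-1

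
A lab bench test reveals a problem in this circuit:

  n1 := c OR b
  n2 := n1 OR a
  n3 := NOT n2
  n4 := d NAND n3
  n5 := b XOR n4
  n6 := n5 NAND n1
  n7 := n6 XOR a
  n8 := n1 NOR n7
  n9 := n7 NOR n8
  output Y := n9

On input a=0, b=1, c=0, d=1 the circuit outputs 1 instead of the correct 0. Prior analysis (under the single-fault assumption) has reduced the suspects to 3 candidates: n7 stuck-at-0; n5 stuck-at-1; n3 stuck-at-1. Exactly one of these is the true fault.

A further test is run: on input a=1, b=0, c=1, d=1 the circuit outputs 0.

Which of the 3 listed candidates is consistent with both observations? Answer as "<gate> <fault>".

Evaluate each candidate on input a=1, b=0, c=1, d=1:
  n7 stuck-at-0: n1=1, n2=1, n3=0, n4=1, n5=1, n6=0, n7=0 [stuck-at-0], n8=0, n9=1 → 1 — eliminated
  n5 stuck-at-1: n1=1, n2=1, n3=0, n4=1, n5=1 [stuck-at-1], n6=0, n7=1, n8=0, n9=0 → 0 — matches
  n3 stuck-at-1: n1=1, n2=1, n3=1 [stuck-at-1], n4=0, n5=0, n6=1, n7=0, n8=0, n9=1 → 1 — eliminated
Only n5 stuck-at-1 reproduces the observed 0.

n5 stuck-at-1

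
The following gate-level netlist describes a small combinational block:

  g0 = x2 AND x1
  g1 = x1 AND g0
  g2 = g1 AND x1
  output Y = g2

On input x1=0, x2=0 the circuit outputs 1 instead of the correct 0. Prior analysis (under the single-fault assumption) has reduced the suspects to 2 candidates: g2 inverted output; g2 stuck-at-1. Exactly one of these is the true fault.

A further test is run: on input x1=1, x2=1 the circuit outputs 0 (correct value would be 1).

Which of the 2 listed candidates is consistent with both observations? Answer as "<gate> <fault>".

g2 inverted output

Evaluate each candidate on input x1=1, x2=1:
  g2 inverted output: g0=1, g1=1, g2=0 [inverted output] → 0 — matches
  g2 stuck-at-1: g0=1, g1=1, g2=1 [stuck-at-1] → 1 — eliminated
Only g2 inverted output reproduces the observed 0.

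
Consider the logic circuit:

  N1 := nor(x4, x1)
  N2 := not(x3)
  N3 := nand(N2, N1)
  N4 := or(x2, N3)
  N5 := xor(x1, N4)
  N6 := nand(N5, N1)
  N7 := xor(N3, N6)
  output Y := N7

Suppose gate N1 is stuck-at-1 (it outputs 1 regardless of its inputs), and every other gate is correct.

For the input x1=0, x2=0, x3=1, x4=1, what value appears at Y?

1

Propagate with N1 forced: N1=1 [stuck-at-1], N2=0, N3=1, N4=1, N5=1, N6=0, N7=1.
So Y = 1. (Without the fault it would be 0.)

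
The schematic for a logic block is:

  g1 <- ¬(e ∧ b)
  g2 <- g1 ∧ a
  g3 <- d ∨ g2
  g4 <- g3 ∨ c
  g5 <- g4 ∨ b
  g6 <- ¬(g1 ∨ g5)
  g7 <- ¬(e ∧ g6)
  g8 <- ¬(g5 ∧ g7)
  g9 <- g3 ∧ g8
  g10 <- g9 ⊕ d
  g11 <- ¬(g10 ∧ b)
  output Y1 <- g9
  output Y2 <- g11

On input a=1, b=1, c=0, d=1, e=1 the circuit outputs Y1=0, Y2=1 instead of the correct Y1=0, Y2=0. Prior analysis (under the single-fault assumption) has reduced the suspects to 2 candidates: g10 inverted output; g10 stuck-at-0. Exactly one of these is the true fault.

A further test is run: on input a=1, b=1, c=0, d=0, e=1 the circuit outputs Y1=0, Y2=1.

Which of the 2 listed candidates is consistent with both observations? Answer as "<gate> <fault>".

g10 stuck-at-0

Evaluate each candidate on input a=1, b=1, c=0, d=0, e=1:
  g10 inverted output: g1=0, g2=0, g3=0, g4=0, g5=1, g6=0, g7=1, g8=0, g9=0, g10=1 [inverted output], g11=0 → Y1=0, Y2=0 — eliminated
  g10 stuck-at-0: g1=0, g2=0, g3=0, g4=0, g5=1, g6=0, g7=1, g8=0, g9=0, g10=0 [stuck-at-0], g11=1 → Y1=0, Y2=1 — matches
Only g10 stuck-at-0 reproduces the observed Y1=0, Y2=1.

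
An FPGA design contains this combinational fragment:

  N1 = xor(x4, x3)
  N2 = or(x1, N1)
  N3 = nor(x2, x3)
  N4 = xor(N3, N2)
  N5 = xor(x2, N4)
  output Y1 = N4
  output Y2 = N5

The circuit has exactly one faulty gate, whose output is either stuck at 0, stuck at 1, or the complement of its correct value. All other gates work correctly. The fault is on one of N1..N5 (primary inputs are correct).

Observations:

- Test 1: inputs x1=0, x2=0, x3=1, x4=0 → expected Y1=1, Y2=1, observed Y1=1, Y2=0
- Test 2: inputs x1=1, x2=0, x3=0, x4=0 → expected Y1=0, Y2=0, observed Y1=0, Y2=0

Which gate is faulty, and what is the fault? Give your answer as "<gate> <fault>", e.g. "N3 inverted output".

N5 stuck-at-0

Fault-free values for test 1 (x1=0, x2=0, x3=1, x4=0): N1=1, N2=1, N3=0, N4=1, N5=1, giving Y1=1, Y2=1. Observed Y1=1, Y2=0.
Test 1: faults giving observed Y1=1, Y2=0 are {N5 stuck-at-0, N5 inverted output}.
Test 2 (x1=1, x2=0, x3=0, x4=0): fault-free N1=0, N2=1, N3=1, N4=0, N5=0 → Y1=0, Y2=0; observed Y1=0, Y2=0. Eliminates N5 inverted output.
Only N5 stuck-at-0 is consistent with every test.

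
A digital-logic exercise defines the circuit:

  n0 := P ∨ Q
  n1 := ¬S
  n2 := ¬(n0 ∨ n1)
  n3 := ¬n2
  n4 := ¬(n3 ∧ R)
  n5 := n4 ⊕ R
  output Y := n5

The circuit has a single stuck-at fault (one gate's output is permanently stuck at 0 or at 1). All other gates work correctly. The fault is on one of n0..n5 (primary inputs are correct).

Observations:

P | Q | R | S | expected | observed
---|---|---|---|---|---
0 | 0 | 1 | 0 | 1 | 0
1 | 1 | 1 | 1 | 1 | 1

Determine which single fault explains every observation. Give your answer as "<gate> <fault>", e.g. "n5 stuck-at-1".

n1 stuck-at-0

Fault-free values for test 1 (P=0, Q=0, R=1, S=0): n0=0, n1=1, n2=0, n3=1, n4=0, n5=1, giving Y=1. Observed 0.
Test 1: faults giving observed 0 are {n1 stuck-at-0, n2 stuck-at-1, n3 stuck-at-0, n4 stuck-at-1, n5 stuck-at-0}.
Test 2 (P=1, Q=1, R=1, S=1): fault-free n0=1, n1=0, n2=0, n3=1, n4=0, n5=1 → 1; observed 1. Eliminates n2 stuck-at-1, n3 stuck-at-0, n4 stuck-at-1, n5 stuck-at-0.
Only n1 stuck-at-0 is consistent with every test.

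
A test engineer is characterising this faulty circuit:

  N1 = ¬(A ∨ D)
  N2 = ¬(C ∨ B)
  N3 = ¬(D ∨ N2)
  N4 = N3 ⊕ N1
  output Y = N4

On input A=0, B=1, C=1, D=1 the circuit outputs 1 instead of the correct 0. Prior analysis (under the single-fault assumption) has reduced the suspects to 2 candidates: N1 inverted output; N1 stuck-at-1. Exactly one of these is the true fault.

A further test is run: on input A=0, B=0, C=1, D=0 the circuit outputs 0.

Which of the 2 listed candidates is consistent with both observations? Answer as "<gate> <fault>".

N1 stuck-at-1

Evaluate each candidate on input A=0, B=0, C=1, D=0:
  N1 inverted output: N1=0 [inverted output], N2=0, N3=1, N4=1 → 1 — eliminated
  N1 stuck-at-1: N1=1 [stuck-at-1], N2=0, N3=1, N4=0 → 0 — matches
Only N1 stuck-at-1 reproduces the observed 0.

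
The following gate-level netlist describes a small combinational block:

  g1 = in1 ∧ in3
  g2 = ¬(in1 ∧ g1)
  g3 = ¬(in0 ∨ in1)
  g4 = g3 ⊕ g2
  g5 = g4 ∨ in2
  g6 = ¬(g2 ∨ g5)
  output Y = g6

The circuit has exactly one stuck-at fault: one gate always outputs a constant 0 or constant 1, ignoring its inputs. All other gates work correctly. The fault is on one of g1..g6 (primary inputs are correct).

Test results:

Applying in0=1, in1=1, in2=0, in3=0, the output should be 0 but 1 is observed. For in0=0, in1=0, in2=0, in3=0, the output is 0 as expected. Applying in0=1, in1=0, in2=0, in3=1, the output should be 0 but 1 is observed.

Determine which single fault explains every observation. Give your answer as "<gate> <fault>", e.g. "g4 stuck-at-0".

g2 stuck-at-0

Fault-free values for test 1 (in0=1, in1=1, in2=0, in3=0): g1=0, g2=1, g3=0, g4=1, g5=1, g6=0, giving Y=0. Observed 1.
Test 1: faults giving observed 1 are {g1 stuck-at-1, g2 stuck-at-0, g6 stuck-at-1}.
Test 2 (in0=0, in1=0, in2=0, in3=0): fault-free g1=0, g2=1, g3=1, g4=0, g5=0, g6=0 → 0; observed 0. Eliminates g6 stuck-at-1.
Test 3 (in0=1, in1=0, in2=0, in3=1): fault-free g1=0, g2=1, g3=0, g4=1, g5=1, g6=0 → 0; observed 1. Eliminates g1 stuck-at-1.
Only g2 stuck-at-0 is consistent with every test.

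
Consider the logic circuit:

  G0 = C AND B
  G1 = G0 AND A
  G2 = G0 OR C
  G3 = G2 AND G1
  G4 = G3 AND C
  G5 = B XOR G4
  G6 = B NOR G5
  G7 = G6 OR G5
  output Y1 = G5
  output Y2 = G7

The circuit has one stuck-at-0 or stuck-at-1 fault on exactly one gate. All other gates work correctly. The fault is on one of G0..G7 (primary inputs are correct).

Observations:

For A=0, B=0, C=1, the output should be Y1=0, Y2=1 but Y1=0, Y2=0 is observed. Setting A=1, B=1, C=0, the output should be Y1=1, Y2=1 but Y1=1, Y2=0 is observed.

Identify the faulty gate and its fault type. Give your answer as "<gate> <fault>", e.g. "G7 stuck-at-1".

Fault-free values for test 1 (A=0, B=0, C=1): G0=0, G1=0, G2=1, G3=0, G4=0, G5=0, G6=1, G7=1, giving Y1=0, Y2=1. Observed Y1=0, Y2=0.
Test 1: faults giving observed Y1=0, Y2=0 are {G6 stuck-at-0, G7 stuck-at-0}.
Test 2 (A=1, B=1, C=0): fault-free G0=0, G1=0, G2=0, G3=0, G4=0, G5=1, G6=0, G7=1 → Y1=1, Y2=1; observed Y1=1, Y2=0. Eliminates G6 stuck-at-0.
Only G7 stuck-at-0 is consistent with every test.

G7 stuck-at-0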